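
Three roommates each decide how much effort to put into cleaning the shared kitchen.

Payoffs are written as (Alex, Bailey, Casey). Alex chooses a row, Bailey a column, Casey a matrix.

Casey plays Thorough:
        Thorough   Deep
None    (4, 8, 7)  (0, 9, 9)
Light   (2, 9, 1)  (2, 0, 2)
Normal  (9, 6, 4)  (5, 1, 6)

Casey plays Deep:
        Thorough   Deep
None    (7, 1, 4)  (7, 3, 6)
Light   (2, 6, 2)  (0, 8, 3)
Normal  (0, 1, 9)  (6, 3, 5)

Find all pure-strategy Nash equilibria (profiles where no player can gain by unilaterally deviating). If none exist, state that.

Mark each player's best response to every combination of opponents' strategies; a profile where every player is best-responding is a pure Nash equilibrium.
Alex against (Thorough, Thorough): payoffs 4, 2, 9 → best response Normal.
Alex against (Thorough, Deep): payoffs 7, 2, 0 → best response None.
Alex against (Deep, Thorough): payoffs 0, 2, 5 → best response Normal.
Alex against (Deep, Deep): payoffs 7, 0, 6 → best response None.
Bailey against (None, Thorough): payoffs 8, 9 → best response Deep.
Bailey against (None, Deep): payoffs 1, 3 → best response Deep.
Bailey against (Light, Thorough): payoffs 9, 0 → best response Thorough.
Bailey against (Light, Deep): payoffs 6, 8 → best response Deep.
Bailey against (Normal, Thorough): payoffs 6, 1 → best response Thorough.
Bailey against (Normal, Deep): payoffs 1, 3 → best response Deep.
Casey against (None, Thorough): payoffs 7, 4 → best response Thorough.
Casey against (None, Deep): payoffs 9, 6 → best response Thorough.
Casey against (Light, Thorough): payoffs 1, 2 → best response Deep.
Casey against (Light, Deep): payoffs 2, 3 → best response Deep.
Casey against (Normal, Thorough): payoffs 4, 9 → best response Deep.
Casey against (Normal, Deep): payoffs 6, 5 → best response Thorough.
No profile is a mutual best response for all players.

This game has no pure Nash equilibrium.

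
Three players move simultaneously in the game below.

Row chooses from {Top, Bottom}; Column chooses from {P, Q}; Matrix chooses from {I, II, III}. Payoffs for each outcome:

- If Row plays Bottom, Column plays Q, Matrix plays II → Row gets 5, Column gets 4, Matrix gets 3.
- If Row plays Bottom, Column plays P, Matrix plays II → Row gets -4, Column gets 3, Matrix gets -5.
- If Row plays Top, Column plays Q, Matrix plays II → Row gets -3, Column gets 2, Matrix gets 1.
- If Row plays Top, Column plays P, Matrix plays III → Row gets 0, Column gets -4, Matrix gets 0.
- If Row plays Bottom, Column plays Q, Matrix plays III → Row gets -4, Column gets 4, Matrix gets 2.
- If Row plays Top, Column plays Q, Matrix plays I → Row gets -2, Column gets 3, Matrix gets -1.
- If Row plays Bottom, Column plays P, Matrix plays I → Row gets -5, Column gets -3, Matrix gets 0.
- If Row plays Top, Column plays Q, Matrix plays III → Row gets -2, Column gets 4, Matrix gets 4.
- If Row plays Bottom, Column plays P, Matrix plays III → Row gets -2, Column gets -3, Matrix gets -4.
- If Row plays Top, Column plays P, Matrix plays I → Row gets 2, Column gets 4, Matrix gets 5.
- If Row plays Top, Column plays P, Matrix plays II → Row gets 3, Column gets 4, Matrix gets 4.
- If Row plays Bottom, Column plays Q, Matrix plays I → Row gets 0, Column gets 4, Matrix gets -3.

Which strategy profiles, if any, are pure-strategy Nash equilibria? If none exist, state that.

(Top, P, I) and (Top, Q, III) and (Bottom, Q, II)

Check each profile: it is a Nash equilibrium iff no player can strictly gain by switching unilaterally.
(Top, P, I): Row gets 2, best alternative -5; Column gets 4, best alternative 3; Matrix gets 5, best alternative 4. No profitable deviation — NE.
(Top, P, II): Matrix can switch to I (4 → 5). Not NE.
(Top, P, III): Column can switch to Q (-4 → 4). Not NE.
(Top, Q, I): Row can switch to Bottom (-2 → 0). Not NE.
(Top, Q, II): Row can switch to Bottom (-3 → 5). Not NE.
(Top, Q, III): Row gets -2, best alternative -4; Column gets 4, best alternative -4; Matrix gets 4, best alternative 1. No profitable deviation — NE.
(Bottom, P, I): Row can switch to Top (-5 → 2). Not NE.
(Bottom, P, II): Row can switch to Top (-4 → 3). Not NE.
(Bottom, P, III): Row can switch to Top (-2 → 0). Not NE.
(Bottom, Q, I): Matrix can switch to II (-3 → 3). Not NE.
(Bottom, Q, II): Row gets 5, best alternative -3; Column gets 4, best alternative 3; Matrix gets 3, best alternative 2. No profitable deviation — NE.
(The remaining 1 profile has a profitable deviation by the same check.)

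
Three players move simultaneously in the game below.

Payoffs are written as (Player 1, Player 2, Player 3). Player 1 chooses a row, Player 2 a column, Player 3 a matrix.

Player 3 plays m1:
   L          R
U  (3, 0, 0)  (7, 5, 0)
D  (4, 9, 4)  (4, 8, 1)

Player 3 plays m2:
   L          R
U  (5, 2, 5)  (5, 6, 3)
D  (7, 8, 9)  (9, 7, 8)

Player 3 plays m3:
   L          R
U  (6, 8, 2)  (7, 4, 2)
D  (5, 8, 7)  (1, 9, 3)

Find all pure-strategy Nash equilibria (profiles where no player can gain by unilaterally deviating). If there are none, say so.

Mark each player's best response to every combination of opponents' strategies; a profile where every player is best-responding is a pure Nash equilibrium.
Player 1 against (L, m1): payoffs 3, 4 → best response D.
Player 1 against (L, m2): payoffs 5, 7 → best response D.
Player 1 against (L, m3): payoffs 6, 5 → best response U.
Player 1 against (R, m1): payoffs 7, 4 → best response U.
Player 1 against (R, m2): payoffs 5, 9 → best response D.
Player 1 against (R, m3): payoffs 7, 1 → best response U.
Player 2 against (U, m1): payoffs 0, 5 → best response R.
Player 2 against (U, m2): payoffs 2, 6 → best response R.
Player 2 against (U, m3): payoffs 8, 4 → best response L.
Player 2 against (D, m1): payoffs 9, 8 → best response L.
Player 2 against (D, m2): payoffs 8, 7 → best response L.
Player 2 against (D, m3): payoffs 8, 9 → best response R.
Player 3 against (U, L): payoffs 0, 5, 2 → best response m2.
Player 3 against (U, R): payoffs 0, 3, 2 → best response m2.
Player 3 against (D, L): payoffs 4, 9, 7 → best response m2.
Player 3 against (D, R): payoffs 1, 8, 3 → best response m2.
Mutual best responses: (D, L, m2).

Pure NE: (D, L, m2)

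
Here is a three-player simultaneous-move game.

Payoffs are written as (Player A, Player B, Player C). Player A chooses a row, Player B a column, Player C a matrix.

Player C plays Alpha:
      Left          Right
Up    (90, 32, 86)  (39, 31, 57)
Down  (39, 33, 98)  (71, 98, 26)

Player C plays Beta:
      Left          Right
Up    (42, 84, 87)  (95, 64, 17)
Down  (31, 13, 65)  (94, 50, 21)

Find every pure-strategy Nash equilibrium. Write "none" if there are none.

Pure-strategy Nash equilibria: (Up, Left, Beta); (Down, Right, Alpha)

For each player, find the best response to each opponent profile; mutual best responses are the pure NE.
Player A against (Left, Alpha): payoffs 90, 39 → best response Up.
Player A against (Left, Beta): payoffs 42, 31 → best response Up.
Player A against (Right, Alpha): payoffs 39, 71 → best response Down.
Player A against (Right, Beta): payoffs 95, 94 → best response Up.
Player B against (Up, Alpha): payoffs 32, 31 → best response Left.
Player B against (Up, Beta): payoffs 84, 64 → best response Left.
Player B against (Down, Alpha): payoffs 33, 98 → best response Right.
Player B against (Down, Beta): payoffs 13, 50 → best response Right.
Player C against (Up, Left): payoffs 86, 87 → best response Beta.
Player C against (Up, Right): payoffs 57, 17 → best response Alpha.
Player C against (Down, Left): payoffs 98, 65 → best response Alpha.
Player C against (Down, Right): payoffs 26, 21 → best response Alpha.
Mutual best responses: (Up, Left, Beta); (Down, Right, Alpha).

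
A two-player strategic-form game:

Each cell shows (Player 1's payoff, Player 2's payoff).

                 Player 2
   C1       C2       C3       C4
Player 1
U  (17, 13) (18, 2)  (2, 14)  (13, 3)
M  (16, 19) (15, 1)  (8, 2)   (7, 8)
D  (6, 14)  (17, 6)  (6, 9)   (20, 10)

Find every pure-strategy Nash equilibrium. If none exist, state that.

none

Player 1 against C1: payoffs 17, 16, 6 → best response U.
Player 1 against C2: payoffs 18, 15, 17 → best response U.
Player 1 against C3: payoffs 2, 8, 6 → best response M.
Player 1 against C4: payoffs 13, 7, 20 → best response D.
Player 2 against U: payoffs 13, 2, 14, 3 → best response C3.
Player 2 against M: payoffs 19, 1, 2, 8 → best response C1.
Player 2 against D: payoffs 14, 6, 9, 10 → best response C1.
No profile is a mutual best response for all players.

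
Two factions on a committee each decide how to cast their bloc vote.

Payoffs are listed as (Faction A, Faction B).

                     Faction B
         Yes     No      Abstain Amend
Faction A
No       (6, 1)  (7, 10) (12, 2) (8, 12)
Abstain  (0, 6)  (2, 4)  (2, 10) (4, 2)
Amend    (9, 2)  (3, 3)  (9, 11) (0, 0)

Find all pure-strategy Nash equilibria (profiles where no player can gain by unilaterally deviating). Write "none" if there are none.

Faction A against Yes: payoffs 6, 0, 9 → best response Amend.
Faction A against No: payoffs 7, 2, 3 → best response No.
Faction A against Abstain: payoffs 12, 2, 9 → best response No.
Faction A against Amend: payoffs 8, 4, 0 → best response No.
Faction B against No: payoffs 1, 10, 2, 12 → best response Amend.
Faction B against Abstain: payoffs 6, 4, 10, 2 → best response Abstain.
Faction B against Amend: payoffs 2, 3, 11, 0 → best response Abstain.
Mutual best responses: (No, Amend).

Pure NE: (No, Amend)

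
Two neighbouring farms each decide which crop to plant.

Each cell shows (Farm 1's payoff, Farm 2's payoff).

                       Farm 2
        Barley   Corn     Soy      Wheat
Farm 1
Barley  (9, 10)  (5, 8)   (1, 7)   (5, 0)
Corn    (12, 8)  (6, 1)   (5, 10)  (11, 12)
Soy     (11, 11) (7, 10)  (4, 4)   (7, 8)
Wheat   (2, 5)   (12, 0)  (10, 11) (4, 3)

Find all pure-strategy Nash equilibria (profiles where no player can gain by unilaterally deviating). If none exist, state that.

Farm 1 against Barley: payoffs 9, 12, 11, 2 → best response Corn.
Farm 1 against Corn: payoffs 5, 6, 7, 12 → best response Wheat.
Farm 1 against Soy: payoffs 1, 5, 4, 10 → best response Wheat.
Farm 1 against Wheat: payoffs 5, 11, 7, 4 → best response Corn.
Farm 2 against Barley: payoffs 10, 8, 7, 0 → best response Barley.
Farm 2 against Corn: payoffs 8, 1, 10, 12 → best response Wheat.
Farm 2 against Soy: payoffs 11, 10, 4, 8 → best response Barley.
Farm 2 against Wheat: payoffs 5, 0, 11, 3 → best response Soy.
Mutual best responses: (Corn, Wheat); (Wheat, Soy).

The pure Nash equilibria are (Corn, Wheat) and (Wheat, Soy).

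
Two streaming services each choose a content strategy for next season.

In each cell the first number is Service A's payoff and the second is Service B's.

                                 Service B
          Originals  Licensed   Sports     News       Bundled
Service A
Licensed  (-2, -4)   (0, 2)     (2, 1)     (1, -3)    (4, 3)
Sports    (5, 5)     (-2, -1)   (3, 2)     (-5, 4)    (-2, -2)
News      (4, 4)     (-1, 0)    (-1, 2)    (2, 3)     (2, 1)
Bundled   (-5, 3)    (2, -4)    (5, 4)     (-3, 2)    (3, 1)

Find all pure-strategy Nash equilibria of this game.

(Licensed, Bundled) and (Sports, Originals) and (Bundled, Sports)

(Licensed, Originals): Service A can switch to Sports (-2 → 5). Not NE.
(Licensed, Licensed): Service A can switch to Bundled (0 → 2). Not NE.
(Licensed, Sports): Service A can switch to Sports (2 → 3). Not NE.
(Licensed, News): Service A can switch to News (1 → 2). Not NE.
(Licensed, Bundled): Service A gets 4, best alternative 3; Service B gets 3, best alternative 2. No profitable deviation — NE.
(Sports, Originals): Service A gets 5, best alternative 4; Service B gets 5, best alternative 4. No profitable deviation — NE.
(Sports, Licensed): Service A can switch to Licensed (-2 → 0). Not NE.
(Sports, Sports): Service A can switch to Bundled (3 → 5). Not NE.
(Sports, News): Service A can switch to Licensed (-5 → 1). Not NE.
(Sports, Bundled): Service A can switch to Licensed (-2 → 4). Not NE.
(News, Originals): Service A can switch to Sports (4 → 5). Not NE.
(News, Licensed): Service A can switch to Licensed (-1 → 0). Not NE.
(News, Sports): Service A can switch to Licensed (-1 → 2). Not NE.
(News, News): Service B can switch to Originals (3 → 4). Not NE.
(Bundled, Sports): Service A gets 5, best alternative 3; Service B gets 4, best alternative 3. No profitable deviation — NE.
(The remaining 5 profiles each have a profitable deviation by the same check.)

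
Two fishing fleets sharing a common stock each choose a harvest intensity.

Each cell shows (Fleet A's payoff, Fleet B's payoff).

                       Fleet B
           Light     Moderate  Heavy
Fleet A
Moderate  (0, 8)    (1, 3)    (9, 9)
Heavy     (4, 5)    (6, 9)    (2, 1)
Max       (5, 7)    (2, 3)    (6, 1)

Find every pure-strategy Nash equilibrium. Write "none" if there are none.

(Moderate, Heavy), (Heavy, Moderate), (Max, Light)

(Moderate, Light): Fleet A can switch to Heavy (0 → 4). Not NE.
(Moderate, Moderate): Fleet A can switch to Heavy (1 → 6). Not NE.
(Moderate, Heavy): Fleet A gets 9, best alternative 6; Fleet B gets 9, best alternative 8. No profitable deviation — NE.
(Heavy, Light): Fleet A can switch to Max (4 → 5). Not NE.
(Heavy, Moderate): Fleet A gets 6, best alternative 2; Fleet B gets 9, best alternative 5. No profitable deviation — NE.
(Heavy, Heavy): Fleet A can switch to Moderate (2 → 9). Not NE.
(Max, Light): Fleet A gets 5, best alternative 4; Fleet B gets 7, best alternative 3. No profitable deviation — NE.
(Max, Moderate): Fleet A can switch to Heavy (2 → 6). Not NE.
(Max, Heavy): Fleet A can switch to Moderate (6 → 9). Not NE.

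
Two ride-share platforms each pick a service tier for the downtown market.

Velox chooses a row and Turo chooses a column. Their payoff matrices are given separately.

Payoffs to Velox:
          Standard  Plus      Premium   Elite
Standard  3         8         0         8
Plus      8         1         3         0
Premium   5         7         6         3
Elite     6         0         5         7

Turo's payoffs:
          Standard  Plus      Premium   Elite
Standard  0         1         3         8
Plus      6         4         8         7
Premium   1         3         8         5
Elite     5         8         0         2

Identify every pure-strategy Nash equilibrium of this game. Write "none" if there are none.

Pure-strategy Nash equilibria: (Standard, Elite); (Premium, Premium)

For each player, find the best response to each opponent profile; mutual best responses are the pure NE.
Velox against Standard: payoffs 3, 8, 5, 6 → best response Plus.
Velox against Plus: payoffs 8, 1, 7, 0 → best response Standard.
Velox against Premium: payoffs 0, 3, 6, 5 → best response Premium.
Velox against Elite: payoffs 8, 0, 3, 7 → best response Standard.
Turo against Standard: payoffs 0, 1, 3, 8 → best response Elite.
Turo against Plus: payoffs 6, 4, 8, 7 → best response Premium.
Turo against Premium: payoffs 1, 3, 8, 5 → best response Premium.
Turo against Elite: payoffs 5, 8, 0, 2 → best response Plus.
Mutual best responses: (Standard, Elite); (Premium, Premium).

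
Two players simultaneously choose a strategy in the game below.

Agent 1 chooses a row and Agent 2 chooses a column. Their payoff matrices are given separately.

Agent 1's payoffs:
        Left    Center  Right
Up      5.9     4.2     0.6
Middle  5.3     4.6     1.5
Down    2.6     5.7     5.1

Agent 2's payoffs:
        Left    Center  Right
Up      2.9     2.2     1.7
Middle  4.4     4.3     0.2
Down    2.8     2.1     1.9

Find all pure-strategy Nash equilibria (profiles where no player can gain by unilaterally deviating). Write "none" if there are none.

The unique pure-strategy Nash equilibrium is (Up, Left).

Agent 1 against Left: payoffs 5.9, 5.3, 2.6 → best response Up.
Agent 1 against Center: payoffs 4.2, 4.6, 5.7 → best response Down.
Agent 1 against Right: payoffs 0.6, 1.5, 5.1 → best response Down.
Agent 2 against Up: payoffs 2.9, 2.2, 1.7 → best response Left.
Agent 2 against Middle: payoffs 4.4, 4.3, 0.2 → best response Left.
Agent 2 against Down: payoffs 2.8, 2.1, 1.9 → best response Left.
Mutual best responses: (Up, Left).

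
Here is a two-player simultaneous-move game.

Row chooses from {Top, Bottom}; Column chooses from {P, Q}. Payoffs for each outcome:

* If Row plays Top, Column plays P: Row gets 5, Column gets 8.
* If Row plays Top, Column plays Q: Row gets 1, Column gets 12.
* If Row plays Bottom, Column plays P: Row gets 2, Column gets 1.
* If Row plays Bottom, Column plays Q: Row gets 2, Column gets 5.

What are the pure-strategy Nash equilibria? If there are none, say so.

The unique pure-strategy Nash equilibrium is (Bottom, Q).

Mark each player's best response to every combination of opponents' strategies; a profile where every player is best-responding is a pure Nash equilibrium.
Row against P: payoffs 5, 2 → best response Top.
Row against Q: payoffs 1, 2 → best response Bottom.
Column against Top: payoffs 8, 12 → best response Q.
Column against Bottom: payoffs 1, 5 → best response Q.
Mutual best responses: (Bottom, Q).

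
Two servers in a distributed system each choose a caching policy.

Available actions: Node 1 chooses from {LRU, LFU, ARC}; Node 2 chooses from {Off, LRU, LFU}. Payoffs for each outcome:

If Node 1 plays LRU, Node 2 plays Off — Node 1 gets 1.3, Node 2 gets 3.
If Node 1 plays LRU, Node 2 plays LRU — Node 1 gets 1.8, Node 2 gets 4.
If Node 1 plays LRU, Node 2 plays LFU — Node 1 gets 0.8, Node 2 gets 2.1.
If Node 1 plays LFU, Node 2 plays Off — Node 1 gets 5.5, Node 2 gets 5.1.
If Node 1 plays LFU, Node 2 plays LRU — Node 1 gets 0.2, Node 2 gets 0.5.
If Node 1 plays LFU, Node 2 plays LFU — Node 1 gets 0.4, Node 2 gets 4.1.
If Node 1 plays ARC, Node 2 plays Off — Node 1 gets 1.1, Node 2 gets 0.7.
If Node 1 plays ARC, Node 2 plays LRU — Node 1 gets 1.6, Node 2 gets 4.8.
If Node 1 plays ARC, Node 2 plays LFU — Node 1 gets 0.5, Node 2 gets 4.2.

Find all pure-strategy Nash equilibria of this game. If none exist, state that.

(LRU, Off): Node 1 can switch to LFU (1.3 → 5.5). Not NE.
(LRU, LRU): Node 1 gets 1.8, best alternative 1.6; Node 2 gets 4, best alternative 3. No profitable deviation — NE.
(LRU, LFU): Node 2 can switch to Off (2.1 → 3). Not NE.
(LFU, Off): Node 1 gets 5.5, best alternative 1.3; Node 2 gets 5.1, best alternative 4.1. No profitable deviation — NE.
(LFU, LRU): Node 1 can switch to LRU (0.2 → 1.8). Not NE.
(LFU, LFU): Node 1 can switch to LRU (0.4 → 0.8). Not NE.
(ARC, Off): Node 1 can switch to LRU (1.1 → 1.3). Not NE.
(ARC, LRU): Node 1 can switch to LRU (1.6 → 1.8). Not NE.
(ARC, LFU): Node 1 can switch to LRU (0.5 → 0.8). Not NE.

(LRU, LRU); (LFU, Off)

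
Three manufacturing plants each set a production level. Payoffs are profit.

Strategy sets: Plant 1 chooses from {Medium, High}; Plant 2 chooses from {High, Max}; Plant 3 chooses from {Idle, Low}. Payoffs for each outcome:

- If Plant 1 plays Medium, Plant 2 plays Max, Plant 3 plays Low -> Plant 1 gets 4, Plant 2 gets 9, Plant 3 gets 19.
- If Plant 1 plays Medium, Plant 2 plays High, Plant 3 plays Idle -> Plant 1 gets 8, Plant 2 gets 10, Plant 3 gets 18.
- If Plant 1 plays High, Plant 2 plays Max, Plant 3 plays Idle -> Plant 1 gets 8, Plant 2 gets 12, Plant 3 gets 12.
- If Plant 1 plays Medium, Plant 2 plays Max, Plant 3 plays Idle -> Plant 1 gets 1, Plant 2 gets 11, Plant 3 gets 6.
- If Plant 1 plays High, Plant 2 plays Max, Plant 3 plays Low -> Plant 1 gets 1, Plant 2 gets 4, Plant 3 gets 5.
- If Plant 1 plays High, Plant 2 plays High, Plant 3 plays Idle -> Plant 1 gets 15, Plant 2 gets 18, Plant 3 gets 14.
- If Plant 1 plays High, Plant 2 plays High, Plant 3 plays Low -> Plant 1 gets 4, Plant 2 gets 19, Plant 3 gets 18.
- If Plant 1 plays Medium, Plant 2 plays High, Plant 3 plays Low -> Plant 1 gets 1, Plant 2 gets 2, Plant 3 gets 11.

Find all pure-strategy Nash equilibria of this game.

Plant 1 against (High, Idle): payoffs 8, 15 → best response High.
Plant 1 against (High, Low): payoffs 1, 4 → best response High.
Plant 1 against (Max, Idle): payoffs 1, 8 → best response High.
Plant 1 against (Max, Low): payoffs 4, 1 → best response Medium.
Plant 2 against (Medium, Idle): payoffs 10, 11 → best response Max.
Plant 2 against (Medium, Low): payoffs 2, 9 → best response Max.
Plant 2 against (High, Idle): payoffs 18, 12 → best response High.
Plant 2 against (High, Low): payoffs 19, 4 → best response High.
Plant 3 against (Medium, High): payoffs 18, 11 → best response Idle.
Plant 3 against (Medium, Max): payoffs 6, 19 → best response Low.
Plant 3 against (High, High): payoffs 14, 18 → best response Low.
Plant 3 against (High, Max): payoffs 12, 5 → best response Idle.
Mutual best responses: (Medium, Max, Low); (High, High, Low).

Pure-strategy Nash equilibria: (Medium, Max, Low); (High, High, Low)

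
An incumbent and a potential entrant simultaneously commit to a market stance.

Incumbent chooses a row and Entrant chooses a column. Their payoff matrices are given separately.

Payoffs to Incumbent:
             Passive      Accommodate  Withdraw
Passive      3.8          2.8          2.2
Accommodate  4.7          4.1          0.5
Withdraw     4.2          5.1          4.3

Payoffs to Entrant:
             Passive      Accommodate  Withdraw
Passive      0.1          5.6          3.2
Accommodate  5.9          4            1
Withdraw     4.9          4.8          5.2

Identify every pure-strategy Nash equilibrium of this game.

The pure Nash equilibria are (Accommodate, Passive); (Withdraw, Withdraw).

(Passive, Passive): Incumbent can switch to Accommodate (3.8 → 4.7). Not NE.
(Passive, Accommodate): Incumbent can switch to Accommodate (2.8 → 4.1). Not NE.
(Passive, Withdraw): Incumbent can switch to Withdraw (2.2 → 4.3). Not NE.
(Accommodate, Passive): Incumbent gets 4.7, best alternative 4.2; Entrant gets 5.9, best alternative 4. No profitable deviation — NE.
(Accommodate, Accommodate): Incumbent can switch to Withdraw (4.1 → 5.1). Not NE.
(Accommodate, Withdraw): Incumbent can switch to Passive (0.5 → 2.2). Not NE.
(Withdraw, Passive): Incumbent can switch to Accommodate (4.2 → 4.7). Not NE.
(Withdraw, Accommodate): Entrant can switch to Passive (4.8 → 4.9). Not NE.
(Withdraw, Withdraw): Incumbent gets 4.3, best alternative 2.2; Entrant gets 5.2, best alternative 4.9. No profitable deviation — NE.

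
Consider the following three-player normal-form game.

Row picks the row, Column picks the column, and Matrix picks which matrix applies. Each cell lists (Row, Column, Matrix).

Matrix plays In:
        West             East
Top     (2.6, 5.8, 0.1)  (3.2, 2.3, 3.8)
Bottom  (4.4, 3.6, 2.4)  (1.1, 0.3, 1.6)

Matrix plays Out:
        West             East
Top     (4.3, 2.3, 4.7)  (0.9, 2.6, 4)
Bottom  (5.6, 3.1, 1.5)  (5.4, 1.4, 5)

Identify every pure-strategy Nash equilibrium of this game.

Pure NE: (Bottom, West, In)

Mark each player's best response to every combination of opponents' strategies; a profile where every player is best-responding is a pure Nash equilibrium.
Row against (West, In): payoffs 2.6, 4.4 → best response Bottom.
Row against (West, Out): payoffs 4.3, 5.6 → best response Bottom.
Row against (East, In): payoffs 3.2, 1.1 → best response Top.
Row against (East, Out): payoffs 0.9, 5.4 → best response Bottom.
Column against (Top, In): payoffs 5.8, 2.3 → best response West.
Column against (Top, Out): payoffs 2.3, 2.6 → best response East.
Column against (Bottom, In): payoffs 3.6, 0.3 → best response West.
Column against (Bottom, Out): payoffs 3.1, 1.4 → best response West.
Matrix against (Top, West): payoffs 0.1, 4.7 → best response Out.
Matrix against (Top, East): payoffs 3.8, 4 → best response Out.
Matrix against (Bottom, West): payoffs 2.4, 1.5 → best response In.
Matrix against (Bottom, East): payoffs 1.6, 5 → best response Out.
Mutual best responses: (Bottom, West, In).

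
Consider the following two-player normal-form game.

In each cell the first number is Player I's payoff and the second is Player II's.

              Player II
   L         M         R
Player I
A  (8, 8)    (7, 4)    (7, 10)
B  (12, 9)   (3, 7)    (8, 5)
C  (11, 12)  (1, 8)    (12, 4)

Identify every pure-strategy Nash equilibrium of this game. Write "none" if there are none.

(A, L): Player I can switch to B (8 → 12). Not NE.
(A, M): Player II can switch to L (4 → 8). Not NE.
(A, R): Player I can switch to B (7 → 8). Not NE.
(B, L): Player I gets 12, best alternative 11; Player II gets 9, best alternative 7. No profitable deviation — NE.
(B, M): Player I can switch to A (3 → 7). Not NE.
(B, R): Player I can switch to C (8 → 12). Not NE.
(C, L): Player I can switch to B (11 → 12). Not NE.
(The remaining 2 profiles each have a profitable deviation by the same check.)

The unique pure-strategy Nash equilibrium is (B, L).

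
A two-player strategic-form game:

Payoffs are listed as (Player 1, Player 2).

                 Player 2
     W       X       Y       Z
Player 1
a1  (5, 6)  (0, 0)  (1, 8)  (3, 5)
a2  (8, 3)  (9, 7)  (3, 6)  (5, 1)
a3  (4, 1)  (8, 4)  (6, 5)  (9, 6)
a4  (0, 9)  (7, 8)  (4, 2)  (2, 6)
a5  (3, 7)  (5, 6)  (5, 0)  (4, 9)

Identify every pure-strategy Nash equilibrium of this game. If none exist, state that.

(a1, W): Player 1 can switch to a2 (5 → 8). Not NE.
(a1, X): Player 1 can switch to a2 (0 → 9). Not NE.
(a1, Y): Player 1 can switch to a2 (1 → 3). Not NE.
(a1, Z): Player 1 can switch to a2 (3 → 5). Not NE.
(a2, W): Player 2 can switch to X (3 → 7). Not NE.
(a2, X): Player 1 gets 9, best alternative 8; Player 2 gets 7, best alternative 6. No profitable deviation — NE.
(a2, Y): Player 1 can switch to a3 (3 → 6). Not NE.
(a2, Z): Player 1 can switch to a3 (5 → 9). Not NE.
(a3, W): Player 1 can switch to a1 (4 → 5). Not NE.
(a3, X): Player 1 can switch to a2 (8 → 9). Not NE.
(a3, Y): Player 2 can switch to Z (5 → 6). Not NE.
(a3, Z): Player 1 gets 9, best alternative 5; Player 2 gets 6, best alternative 5. No profitable deviation — NE.
(a4, W): Player 1 can switch to a1 (0 → 5). Not NE.
(a4, X): Player 1 can switch to a2 (7 → 9). Not NE.
(The remaining 6 profiles each have a profitable deviation by the same check.)

The pure Nash equilibria are (a2, X) and (a3, Z).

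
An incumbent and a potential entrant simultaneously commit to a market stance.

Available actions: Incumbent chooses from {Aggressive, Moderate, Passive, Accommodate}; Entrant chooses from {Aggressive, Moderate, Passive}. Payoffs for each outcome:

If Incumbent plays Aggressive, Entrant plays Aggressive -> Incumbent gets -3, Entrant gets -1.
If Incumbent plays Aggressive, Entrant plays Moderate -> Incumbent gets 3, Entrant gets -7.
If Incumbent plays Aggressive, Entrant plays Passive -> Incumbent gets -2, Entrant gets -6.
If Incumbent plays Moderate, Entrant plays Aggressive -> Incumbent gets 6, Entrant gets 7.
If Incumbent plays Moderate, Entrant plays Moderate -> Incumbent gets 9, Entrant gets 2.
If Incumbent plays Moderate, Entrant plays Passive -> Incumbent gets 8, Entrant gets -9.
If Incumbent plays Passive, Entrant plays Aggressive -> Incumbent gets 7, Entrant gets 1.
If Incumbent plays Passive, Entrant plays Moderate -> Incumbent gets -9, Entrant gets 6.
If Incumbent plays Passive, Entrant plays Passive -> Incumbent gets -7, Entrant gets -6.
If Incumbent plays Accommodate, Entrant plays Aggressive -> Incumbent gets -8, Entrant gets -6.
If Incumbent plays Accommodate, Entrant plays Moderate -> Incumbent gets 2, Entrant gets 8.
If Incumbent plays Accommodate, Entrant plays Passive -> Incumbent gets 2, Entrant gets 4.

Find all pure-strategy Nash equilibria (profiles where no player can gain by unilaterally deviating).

Incumbent against Aggressive: payoffs -3, 6, 7, -8 → best response Passive.
Incumbent against Moderate: payoffs 3, 9, -9, 2 → best response Moderate.
Incumbent against Passive: payoffs -2, 8, -7, 2 → best response Moderate.
Entrant against Aggressive: payoffs -1, -7, -6 → best response Aggressive.
Entrant against Moderate: payoffs 7, 2, -9 → best response Aggressive.
Entrant against Passive: payoffs 1, 6, -6 → best response Moderate.
Entrant against Accommodate: payoffs -6, 8, 4 → best response Moderate.
No profile is a mutual best response for all players.

none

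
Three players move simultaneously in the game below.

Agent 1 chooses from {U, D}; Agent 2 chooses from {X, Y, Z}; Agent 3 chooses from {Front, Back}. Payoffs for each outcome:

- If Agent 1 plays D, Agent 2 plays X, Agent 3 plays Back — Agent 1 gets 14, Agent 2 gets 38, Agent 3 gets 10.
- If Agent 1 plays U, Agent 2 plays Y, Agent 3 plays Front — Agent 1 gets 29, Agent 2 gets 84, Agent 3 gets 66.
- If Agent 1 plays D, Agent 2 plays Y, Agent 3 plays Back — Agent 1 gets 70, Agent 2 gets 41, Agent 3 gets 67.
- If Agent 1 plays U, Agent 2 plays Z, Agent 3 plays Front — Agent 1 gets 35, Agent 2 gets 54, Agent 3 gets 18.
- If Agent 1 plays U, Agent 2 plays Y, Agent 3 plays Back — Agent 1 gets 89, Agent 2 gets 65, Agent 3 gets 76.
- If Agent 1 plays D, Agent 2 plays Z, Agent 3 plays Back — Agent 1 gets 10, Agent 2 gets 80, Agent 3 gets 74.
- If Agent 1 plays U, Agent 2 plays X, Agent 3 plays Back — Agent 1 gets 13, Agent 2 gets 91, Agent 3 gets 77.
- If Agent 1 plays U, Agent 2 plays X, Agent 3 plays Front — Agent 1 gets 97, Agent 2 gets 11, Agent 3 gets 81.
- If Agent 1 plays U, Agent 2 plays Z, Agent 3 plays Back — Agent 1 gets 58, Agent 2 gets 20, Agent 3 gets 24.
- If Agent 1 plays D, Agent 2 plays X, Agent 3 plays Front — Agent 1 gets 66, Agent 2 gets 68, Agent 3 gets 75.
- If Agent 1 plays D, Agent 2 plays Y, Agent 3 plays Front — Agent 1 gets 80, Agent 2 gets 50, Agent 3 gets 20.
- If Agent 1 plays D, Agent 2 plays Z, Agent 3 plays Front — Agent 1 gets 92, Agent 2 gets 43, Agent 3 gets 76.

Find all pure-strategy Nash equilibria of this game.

(U, X, Front): Agent 2 can switch to Y (11 → 84). Not NE.
(U, X, Back): Agent 1 can switch to D (13 → 14). Not NE.
(U, Y, Front): Agent 1 can switch to D (29 → 80). Not NE.
(U, Y, Back): Agent 2 can switch to X (65 → 91). Not NE.
(U, Z, Front): Agent 1 can switch to D (35 → 92). Not NE.
(U, Z, Back): Agent 2 can switch to X (20 → 91). Not NE.
(The remaining 6 profiles each have a profitable deviation by the same check.)

This game has no pure Nash equilibrium.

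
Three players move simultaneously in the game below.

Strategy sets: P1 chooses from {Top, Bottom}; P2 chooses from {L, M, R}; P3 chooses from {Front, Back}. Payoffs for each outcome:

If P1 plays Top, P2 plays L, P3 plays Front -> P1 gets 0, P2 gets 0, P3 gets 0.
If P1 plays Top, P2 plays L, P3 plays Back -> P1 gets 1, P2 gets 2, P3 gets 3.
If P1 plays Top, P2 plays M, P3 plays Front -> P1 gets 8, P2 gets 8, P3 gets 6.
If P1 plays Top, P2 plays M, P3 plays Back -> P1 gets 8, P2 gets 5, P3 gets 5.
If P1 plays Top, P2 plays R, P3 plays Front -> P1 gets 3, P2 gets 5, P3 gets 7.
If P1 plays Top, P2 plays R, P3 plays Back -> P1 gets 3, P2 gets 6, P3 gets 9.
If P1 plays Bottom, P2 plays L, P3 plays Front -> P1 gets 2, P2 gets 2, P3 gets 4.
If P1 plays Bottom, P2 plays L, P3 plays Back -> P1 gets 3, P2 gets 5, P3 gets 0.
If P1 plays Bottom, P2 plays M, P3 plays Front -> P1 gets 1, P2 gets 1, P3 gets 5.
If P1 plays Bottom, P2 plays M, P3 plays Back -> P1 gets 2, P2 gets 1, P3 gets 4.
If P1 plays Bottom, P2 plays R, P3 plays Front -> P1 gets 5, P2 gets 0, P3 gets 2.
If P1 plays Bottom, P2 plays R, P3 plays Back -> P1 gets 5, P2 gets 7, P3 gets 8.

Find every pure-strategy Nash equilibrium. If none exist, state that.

(Top, L, Front): P1 can switch to Bottom (0 → 2). Not NE.
(Top, L, Back): P1 can switch to Bottom (1 → 3). Not NE.
(Top, M, Front): P1 gets 8, best alternative 1; P2 gets 8, best alternative 5; P3 gets 6, best alternative 5. No profitable deviation — NE.
(Top, M, Back): P2 can switch to R (5 → 6). Not NE.
(Top, R, Front): P1 can switch to Bottom (3 → 5). Not NE.
(Top, R, Back): P1 can switch to Bottom (3 → 5). Not NE.
(Bottom, L, Front): P1 gets 2, best alternative 0; P2 gets 2, best alternative 1; P3 gets 4, best alternative 0. No profitable deviation — NE.
(Bottom, L, Back): P2 can switch to R (5 → 7). Not NE.
(Bottom, M, Front): P1 can switch to Top (1 → 8). Not NE.
(Bottom, M, Back): P1 can switch to Top (2 → 8). Not NE.
(Bottom, R, Back): P1 gets 5, best alternative 3; P2 gets 7, best alternative 5; P3 gets 8, best alternative 2. No profitable deviation — NE.
(The remaining 1 profile has a profitable deviation by the same check.)

(Top, M, Front) and (Bottom, L, Front) and (Bottom, R, Back)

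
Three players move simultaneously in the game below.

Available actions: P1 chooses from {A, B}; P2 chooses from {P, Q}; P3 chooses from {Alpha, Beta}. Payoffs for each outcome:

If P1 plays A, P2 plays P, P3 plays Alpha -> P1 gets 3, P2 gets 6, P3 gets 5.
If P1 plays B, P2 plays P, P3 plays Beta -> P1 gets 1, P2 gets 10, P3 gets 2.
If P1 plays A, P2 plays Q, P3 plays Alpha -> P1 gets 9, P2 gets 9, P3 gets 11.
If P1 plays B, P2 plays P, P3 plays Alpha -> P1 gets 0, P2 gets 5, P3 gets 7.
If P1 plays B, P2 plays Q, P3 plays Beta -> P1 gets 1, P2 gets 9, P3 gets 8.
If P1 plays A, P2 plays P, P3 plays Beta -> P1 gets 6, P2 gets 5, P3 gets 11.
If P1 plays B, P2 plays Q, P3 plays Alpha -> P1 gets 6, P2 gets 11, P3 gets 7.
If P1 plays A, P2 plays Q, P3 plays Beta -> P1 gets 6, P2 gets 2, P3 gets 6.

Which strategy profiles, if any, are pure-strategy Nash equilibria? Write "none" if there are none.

Mark each player's best response to every combination of opponents' strategies; a profile where every player is best-responding is a pure Nash equilibrium.
P1 against (P, Alpha): payoffs 3, 0 → best response A.
P1 against (P, Beta): payoffs 6, 1 → best response A.
P1 against (Q, Alpha): payoffs 9, 6 → best response A.
P1 against (Q, Beta): payoffs 6, 1 → best response A.
P2 against (A, Alpha): payoffs 6, 9 → best response Q.
P2 against (A, Beta): payoffs 5, 2 → best response P.
P2 against (B, Alpha): payoffs 5, 11 → best response Q.
P2 against (B, Beta): payoffs 10, 9 → best response P.
P3 against (A, P): payoffs 5, 11 → best response Beta.
P3 against (A, Q): payoffs 11, 6 → best response Alpha.
P3 against (B, P): payoffs 7, 2 → best response Alpha.
P3 against (B, Q): payoffs 7, 8 → best response Beta.
Mutual best responses: (A, P, Beta); (A, Q, Alpha).

The pure Nash equilibria are (A, P, Beta); (A, Q, Alpha).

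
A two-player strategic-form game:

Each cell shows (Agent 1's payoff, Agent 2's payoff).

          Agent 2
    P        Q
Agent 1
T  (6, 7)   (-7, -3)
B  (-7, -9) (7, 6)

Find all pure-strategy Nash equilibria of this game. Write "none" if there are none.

(T, P): Agent 1 gets 6, best alternative -7; Agent 2 gets 7, best alternative -3. No profitable deviation — NE.
(T, Q): Agent 1 can switch to B (-7 → 7). Not NE.
(B, P): Agent 1 can switch to T (-7 → 6). Not NE.
(B, Q): Agent 1 gets 7, best alternative -7; Agent 2 gets 6, best alternative -9. No profitable deviation — NE.

(T, P), (B, Q)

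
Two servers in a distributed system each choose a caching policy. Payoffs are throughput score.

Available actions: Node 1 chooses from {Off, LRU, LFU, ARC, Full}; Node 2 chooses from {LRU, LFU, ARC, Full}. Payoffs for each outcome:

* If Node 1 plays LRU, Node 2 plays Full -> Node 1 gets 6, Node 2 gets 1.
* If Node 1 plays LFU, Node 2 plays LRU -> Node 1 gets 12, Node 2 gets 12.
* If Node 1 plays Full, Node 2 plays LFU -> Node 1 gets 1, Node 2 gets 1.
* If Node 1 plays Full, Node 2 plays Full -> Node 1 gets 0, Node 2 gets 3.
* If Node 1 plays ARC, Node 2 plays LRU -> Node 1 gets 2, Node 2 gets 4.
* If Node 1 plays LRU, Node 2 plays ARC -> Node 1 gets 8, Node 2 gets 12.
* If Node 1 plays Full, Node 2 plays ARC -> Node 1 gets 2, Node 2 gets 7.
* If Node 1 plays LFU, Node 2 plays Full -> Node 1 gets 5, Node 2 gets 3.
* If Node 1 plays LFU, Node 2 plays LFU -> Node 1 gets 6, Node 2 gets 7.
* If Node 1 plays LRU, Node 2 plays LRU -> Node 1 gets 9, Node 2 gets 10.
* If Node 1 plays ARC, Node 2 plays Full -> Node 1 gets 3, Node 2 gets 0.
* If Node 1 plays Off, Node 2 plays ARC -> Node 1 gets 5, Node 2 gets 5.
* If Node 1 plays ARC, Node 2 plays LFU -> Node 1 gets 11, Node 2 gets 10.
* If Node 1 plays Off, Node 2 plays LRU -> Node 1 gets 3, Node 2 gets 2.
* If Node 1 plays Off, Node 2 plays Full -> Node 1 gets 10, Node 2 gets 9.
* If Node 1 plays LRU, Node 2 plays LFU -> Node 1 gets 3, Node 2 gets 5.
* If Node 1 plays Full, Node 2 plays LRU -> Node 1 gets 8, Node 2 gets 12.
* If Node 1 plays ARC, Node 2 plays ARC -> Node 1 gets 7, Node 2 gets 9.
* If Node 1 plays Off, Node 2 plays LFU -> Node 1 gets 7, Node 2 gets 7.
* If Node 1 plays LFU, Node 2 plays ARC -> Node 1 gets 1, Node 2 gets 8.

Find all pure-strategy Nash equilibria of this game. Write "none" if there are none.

Pure-strategy Nash equilibria: (Off, Full) and (LRU, ARC) and (LFU, LRU) and (ARC, LFU)

Node 1 against LRU: payoffs 3, 9, 12, 2, 8 → best response LFU.
Node 1 against LFU: payoffs 7, 3, 6, 11, 1 → best response ARC.
Node 1 against ARC: payoffs 5, 8, 1, 7, 2 → best response LRU.
Node 1 against Full: payoffs 10, 6, 5, 3, 0 → best response Off.
Node 2 against Off: payoffs 2, 7, 5, 9 → best response Full.
Node 2 against LRU: payoffs 10, 5, 12, 1 → best response ARC.
Node 2 against LFU: payoffs 12, 7, 8, 3 → best response LRU.
Node 2 against ARC: payoffs 4, 10, 9, 0 → best response LFU.
Node 2 against Full: payoffs 12, 1, 7, 3 → best response LRU.
Mutual best responses: (Off, Full); (LRU, ARC); (LFU, LRU); (ARC, LFU).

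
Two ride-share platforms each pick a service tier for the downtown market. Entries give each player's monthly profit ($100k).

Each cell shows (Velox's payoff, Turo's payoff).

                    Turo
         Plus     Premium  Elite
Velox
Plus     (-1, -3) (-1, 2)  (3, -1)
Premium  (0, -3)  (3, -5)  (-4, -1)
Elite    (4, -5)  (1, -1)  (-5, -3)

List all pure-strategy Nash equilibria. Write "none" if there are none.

Check each profile: it is a Nash equilibrium iff no player can strictly gain by switching unilaterally.
(Plus, Plus): Velox can switch to Premium (-1 → 0). Not NE.
(Plus, Premium): Velox can switch to Premium (-1 → 3). Not NE.
(Plus, Elite): Turo can switch to Premium (-1 → 2). Not NE.
(Premium, Plus): Velox can switch to Elite (0 → 4). Not NE.
(Premium, Premium): Turo can switch to Plus (-5 → -3). Not NE.
(Premium, Elite): Velox can switch to Plus (-4 → 3). Not NE.
(Elite, Plus): Turo can switch to Premium (-5 → -1). Not NE.
(Elite, Premium): Velox can switch to Premium (1 → 3). Not NE.
(Elite, Elite): Velox can switch to Plus (-5 → 3). Not NE.

This game has no pure Nash equilibrium.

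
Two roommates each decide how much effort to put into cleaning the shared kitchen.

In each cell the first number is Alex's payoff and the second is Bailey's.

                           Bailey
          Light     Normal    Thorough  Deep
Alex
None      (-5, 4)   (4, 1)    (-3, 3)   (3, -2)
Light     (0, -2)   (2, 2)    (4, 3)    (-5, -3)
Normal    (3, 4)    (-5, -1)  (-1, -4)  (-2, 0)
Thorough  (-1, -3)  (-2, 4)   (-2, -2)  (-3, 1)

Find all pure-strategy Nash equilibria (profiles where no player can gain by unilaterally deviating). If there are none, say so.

Pure-strategy Nash equilibria: (Light, Thorough) and (Normal, Light)

Alex against Light: payoffs -5, 0, 3, -1 → best response Normal.
Alex against Normal: payoffs 4, 2, -5, -2 → best response None.
Alex against Thorough: payoffs -3, 4, -1, -2 → best response Light.
Alex against Deep: payoffs 3, -5, -2, -3 → best response None.
Bailey against None: payoffs 4, 1, 3, -2 → best response Light.
Bailey against Light: payoffs -2, 2, 3, -3 → best response Thorough.
Bailey against Normal: payoffs 4, -1, -4, 0 → best response Light.
Bailey against Thorough: payoffs -3, 4, -2, 1 → best response Normal.
Mutual best responses: (Light, Thorough); (Normal, Light).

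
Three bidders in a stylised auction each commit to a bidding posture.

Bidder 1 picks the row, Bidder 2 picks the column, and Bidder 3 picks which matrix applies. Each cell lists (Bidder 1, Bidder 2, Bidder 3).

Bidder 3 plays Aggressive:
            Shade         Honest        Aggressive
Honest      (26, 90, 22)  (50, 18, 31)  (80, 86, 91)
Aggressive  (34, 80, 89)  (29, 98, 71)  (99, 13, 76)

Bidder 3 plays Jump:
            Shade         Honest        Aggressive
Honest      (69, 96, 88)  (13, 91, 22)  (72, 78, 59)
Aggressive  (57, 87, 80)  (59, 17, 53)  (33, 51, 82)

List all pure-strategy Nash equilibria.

Bidder 1 against (Shade, Aggressive): payoffs 26, 34 → best response Aggressive.
Bidder 1 against (Shade, Jump): payoffs 69, 57 → best response Honest.
Bidder 1 against (Honest, Aggressive): payoffs 50, 29 → best response Honest.
Bidder 1 against (Honest, Jump): payoffs 13, 59 → best response Aggressive.
Bidder 1 against (Aggressive, Aggressive): payoffs 80, 99 → best response Aggressive.
Bidder 1 against (Aggressive, Jump): payoffs 72, 33 → best response Honest.
Bidder 2 against (Honest, Aggressive): payoffs 90, 18, 86 → best response Shade.
Bidder 2 against (Honest, Jump): payoffs 96, 91, 78 → best response Shade.
Bidder 2 against (Aggressive, Aggressive): payoffs 80, 98, 13 → best response Honest.
Bidder 2 against (Aggressive, Jump): payoffs 87, 17, 51 → best response Shade.
Bidder 3 against (Honest, Shade): payoffs 22, 88 → best response Jump.
Bidder 3 against (Honest, Honest): payoffs 31, 22 → best response Aggressive.
Bidder 3 against (Honest, Aggressive): payoffs 91, 59 → best response Aggressive.
Bidder 3 against (Aggressive, Shade): payoffs 89, 80 → best response Aggressive.
Bidder 3 against (Aggressive, Honest): payoffs 71, 53 → best response Aggressive.
Bidder 3 against (Aggressive, Aggressive): payoffs 76, 82 → best response Jump.
Mutual best responses: (Honest, Shade, Jump).

Pure NE: (Honest, Shade, Jump)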